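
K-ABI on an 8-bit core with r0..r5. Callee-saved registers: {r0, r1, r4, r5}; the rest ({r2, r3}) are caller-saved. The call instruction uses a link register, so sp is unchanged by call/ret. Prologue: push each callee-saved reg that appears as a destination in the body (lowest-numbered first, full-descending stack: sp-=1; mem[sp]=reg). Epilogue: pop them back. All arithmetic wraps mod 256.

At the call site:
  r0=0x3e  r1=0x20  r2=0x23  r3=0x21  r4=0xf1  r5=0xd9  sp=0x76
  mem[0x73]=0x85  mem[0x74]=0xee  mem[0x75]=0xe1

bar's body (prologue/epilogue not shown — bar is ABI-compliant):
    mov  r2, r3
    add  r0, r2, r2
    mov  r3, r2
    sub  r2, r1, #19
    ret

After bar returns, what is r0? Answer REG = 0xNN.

prologue: push r0 -> mem[0x75]=0x3e, sp=0x75
body[0] mov  r2, r3 -> r2=0x21
body[1] add  r0, r2, r2 -> r0=0x42
body[2] mov  r3, r2 -> r3=0x21
body[3] sub  r2, r1, #19 -> r2=0x0d
epilogue: pop r0=0x3e, sp=0x76
r0 is callee-saved -> restored

REG = 0x3e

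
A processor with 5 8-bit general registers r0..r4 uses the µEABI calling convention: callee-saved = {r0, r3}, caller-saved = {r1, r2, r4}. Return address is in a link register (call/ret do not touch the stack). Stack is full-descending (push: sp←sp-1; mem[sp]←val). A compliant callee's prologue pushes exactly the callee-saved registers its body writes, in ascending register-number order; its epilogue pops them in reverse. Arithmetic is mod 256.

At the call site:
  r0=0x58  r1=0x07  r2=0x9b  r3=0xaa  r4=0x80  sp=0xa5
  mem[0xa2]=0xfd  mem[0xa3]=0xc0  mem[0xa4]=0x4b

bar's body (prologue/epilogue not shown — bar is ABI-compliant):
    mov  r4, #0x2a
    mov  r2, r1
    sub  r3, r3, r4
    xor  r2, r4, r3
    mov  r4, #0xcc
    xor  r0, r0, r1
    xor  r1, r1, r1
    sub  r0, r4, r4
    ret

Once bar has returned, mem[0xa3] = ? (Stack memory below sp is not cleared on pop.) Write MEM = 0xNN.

prologue: push r0 → mem[0xa4]=0x58, sp=0xa4
prologue: push r3 → mem[0xa3]=0xaa, sp=0xa3
body[0] mov  r4, #0x2a → r4=0x2a
body[1] mov  r2, r1 → r2=0x07
body[2] sub  r3, r3, r4 → r3=0x80
body[3] xor  r2, r4, r3 → r2=0xaa
body[4] mov  r4, #0xcc → r4=0xcc
body[5] xor  r0, r0, r1 → r0=0x5f
body[6] xor  r1, r1, r1 → r1=0x00
body[7] sub  r0, r4, r4 → r0=0x00
epilogue: pop r3=0xaa, sp=0xa4
epilogue: pop r0=0x58, sp=0xa5
prologue pushed ['r0', 'r3'] at ['0xa4', '0xa3']

MEM = 0xaa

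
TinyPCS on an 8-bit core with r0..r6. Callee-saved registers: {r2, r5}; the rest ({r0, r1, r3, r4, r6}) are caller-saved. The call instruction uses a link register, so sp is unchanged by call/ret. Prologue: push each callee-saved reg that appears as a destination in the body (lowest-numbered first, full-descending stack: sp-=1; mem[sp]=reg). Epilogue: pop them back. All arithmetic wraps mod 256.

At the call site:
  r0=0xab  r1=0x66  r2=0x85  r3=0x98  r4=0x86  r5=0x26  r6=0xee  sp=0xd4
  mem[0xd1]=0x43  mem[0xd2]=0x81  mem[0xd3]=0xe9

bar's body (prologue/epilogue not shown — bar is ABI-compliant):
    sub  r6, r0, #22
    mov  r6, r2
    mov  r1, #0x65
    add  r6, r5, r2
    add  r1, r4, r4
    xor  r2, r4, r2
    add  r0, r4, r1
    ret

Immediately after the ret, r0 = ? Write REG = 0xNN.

REG = 0x92

prologue: push r2 → mem[0xd3]=0x85, sp=0xd3
body[0] sub  r6, r0, #22 → r6=0x95
body[1] mov  r6, r2 → r6=0x85
body[2] mov  r1, #0x65 → r1=0x65
body[3] add  r6, r5, r2 → r6=0xab
body[4] add  r1, r4, r4 → r1=0x0c
body[5] xor  r2, r4, r2 → r2=0x03
body[6] add  r0, r4, r1 → r0=0x92
epilogue: pop r2=0x85, sp=0xd4
r0 is caller-saved → body value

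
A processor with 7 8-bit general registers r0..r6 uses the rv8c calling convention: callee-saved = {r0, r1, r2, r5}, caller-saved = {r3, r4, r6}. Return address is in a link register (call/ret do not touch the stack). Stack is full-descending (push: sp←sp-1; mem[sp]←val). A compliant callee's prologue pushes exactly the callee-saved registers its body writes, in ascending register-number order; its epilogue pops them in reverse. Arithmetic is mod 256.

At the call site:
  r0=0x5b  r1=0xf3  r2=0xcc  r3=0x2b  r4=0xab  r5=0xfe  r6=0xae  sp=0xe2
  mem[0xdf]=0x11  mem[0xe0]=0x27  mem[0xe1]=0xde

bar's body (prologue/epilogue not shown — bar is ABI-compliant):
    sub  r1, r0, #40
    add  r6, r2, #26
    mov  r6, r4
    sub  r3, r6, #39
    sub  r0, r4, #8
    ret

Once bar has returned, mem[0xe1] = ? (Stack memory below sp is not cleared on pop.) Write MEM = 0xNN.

MEM = 0x5b

prologue: push r0 → mem[0xe1]=0x5b, sp=0xe1
prologue: push r1 → mem[0xe0]=0xf3, sp=0xe0
body[0] sub  r1, r0, #40 → r1=0x33
body[1] add  r6, r2, #26 → r6=0xe6
body[2] mov  r6, r4 → r6=0xab
body[3] sub  r3, r6, #39 → r3=0x84
body[4] sub  r0, r4, #8 → r0=0xa3
epilogue: pop r1=0xf3, sp=0xe1
epilogue: pop r0=0x5b, sp=0xe2
prologue pushed ['r0', 'r1'] at ['0xe1', '0xe0']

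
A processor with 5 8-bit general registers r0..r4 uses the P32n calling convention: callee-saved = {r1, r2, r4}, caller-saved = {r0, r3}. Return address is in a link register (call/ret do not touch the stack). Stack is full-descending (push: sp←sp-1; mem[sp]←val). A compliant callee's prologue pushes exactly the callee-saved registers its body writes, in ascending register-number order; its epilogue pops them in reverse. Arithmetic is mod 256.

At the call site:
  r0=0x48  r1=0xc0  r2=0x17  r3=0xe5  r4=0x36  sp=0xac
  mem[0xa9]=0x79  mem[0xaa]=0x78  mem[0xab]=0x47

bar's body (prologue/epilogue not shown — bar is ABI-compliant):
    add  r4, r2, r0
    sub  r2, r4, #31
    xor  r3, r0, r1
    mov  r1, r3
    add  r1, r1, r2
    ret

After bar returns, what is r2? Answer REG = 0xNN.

prologue: push r1 -> mem[0xab]=0xc0, sp=0xab
prologue: push r2 -> mem[0xaa]=0x17, sp=0xaa
prologue: push r4 -> mem[0xa9]=0x36, sp=0xa9
body[0] add  r4, r2, r0 -> r4=0x5f
body[1] sub  r2, r4, #31 -> r2=0x40
body[2] xor  r3, r0, r1 -> r3=0x88
body[3] mov  r1, r3 -> r1=0x88
body[4] add  r1, r1, r2 -> r1=0xc8
epilogue: pop r4=0x36, sp=0xaa
epilogue: pop r2=0x17, sp=0xab
epilogue: pop r1=0xc0, sp=0xac
r2 is callee-saved -> restored

REG = 0x17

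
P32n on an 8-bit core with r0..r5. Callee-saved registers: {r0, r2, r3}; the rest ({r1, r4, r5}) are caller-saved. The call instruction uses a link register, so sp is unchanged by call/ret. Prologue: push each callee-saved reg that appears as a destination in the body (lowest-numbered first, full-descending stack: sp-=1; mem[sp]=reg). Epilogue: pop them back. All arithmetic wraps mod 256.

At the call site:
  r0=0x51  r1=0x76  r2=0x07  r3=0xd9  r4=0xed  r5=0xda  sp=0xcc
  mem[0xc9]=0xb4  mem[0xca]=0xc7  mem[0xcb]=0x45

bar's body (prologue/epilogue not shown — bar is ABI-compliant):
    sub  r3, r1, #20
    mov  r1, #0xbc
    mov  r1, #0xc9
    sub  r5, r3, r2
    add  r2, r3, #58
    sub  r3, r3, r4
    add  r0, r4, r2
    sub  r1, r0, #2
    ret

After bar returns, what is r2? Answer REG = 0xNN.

prologue: push r0 → mem[0xcb]=0x51, sp=0xcb
prologue: push r2 → mem[0xca]=0x07, sp=0xca
prologue: push r3 → mem[0xc9]=0xd9, sp=0xc9
body[0] sub  r3, r1, #20 → r3=0x62
body[1] mov  r1, #0xbc → r1=0xbc
body[2] mov  r1, #0xc9 → r1=0xc9
body[3] sub  r5, r3, r2 → r5=0x5b
body[4] add  r2, r3, #58 → r2=0x9c
body[5] sub  r3, r3, r4 → r3=0x75
body[6] add  r0, r4, r2 → r0=0x89
body[7] sub  r1, r0, #2 → r1=0x87
epilogue: pop r3=0xd9, sp=0xca
epilogue: pop r2=0x07, sp=0xcb
epilogue: pop r0=0x51, sp=0xcc
r2 is callee-saved → restored

REG = 0x07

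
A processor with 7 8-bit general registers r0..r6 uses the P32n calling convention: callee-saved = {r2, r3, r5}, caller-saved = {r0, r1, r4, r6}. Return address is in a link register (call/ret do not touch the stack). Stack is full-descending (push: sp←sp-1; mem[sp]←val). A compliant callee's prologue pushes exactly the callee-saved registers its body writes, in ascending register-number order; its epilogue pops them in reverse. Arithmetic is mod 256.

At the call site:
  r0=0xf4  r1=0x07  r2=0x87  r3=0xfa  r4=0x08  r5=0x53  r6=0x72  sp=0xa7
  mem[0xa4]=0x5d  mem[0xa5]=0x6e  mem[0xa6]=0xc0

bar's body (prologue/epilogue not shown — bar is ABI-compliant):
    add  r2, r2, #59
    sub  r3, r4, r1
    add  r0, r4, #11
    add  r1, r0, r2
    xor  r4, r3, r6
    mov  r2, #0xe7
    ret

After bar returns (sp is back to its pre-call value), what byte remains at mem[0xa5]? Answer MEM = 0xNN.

prologue: push r2 -> mem[0xa6]=0x87, sp=0xa6
prologue: push r3 -> mem[0xa5]=0xfa, sp=0xa5
body[0] add  r2, r2, #59 -> r2=0xc2
body[1] sub  r3, r4, r1 -> r3=0x01
body[2] add  r0, r4, #11 -> r0=0x13
body[3] add  r1, r0, r2 -> r1=0xd5
body[4] xor  r4, r3, r6 -> r4=0x73
body[5] mov  r2, #0xe7 -> r2=0xe7
epilogue: pop r3=0xfa, sp=0xa6
epilogue: pop r2=0x87, sp=0xa7
prologue pushed ['r2', 'r3'] at ['0xa6', '0xa5']

MEM = 0xfa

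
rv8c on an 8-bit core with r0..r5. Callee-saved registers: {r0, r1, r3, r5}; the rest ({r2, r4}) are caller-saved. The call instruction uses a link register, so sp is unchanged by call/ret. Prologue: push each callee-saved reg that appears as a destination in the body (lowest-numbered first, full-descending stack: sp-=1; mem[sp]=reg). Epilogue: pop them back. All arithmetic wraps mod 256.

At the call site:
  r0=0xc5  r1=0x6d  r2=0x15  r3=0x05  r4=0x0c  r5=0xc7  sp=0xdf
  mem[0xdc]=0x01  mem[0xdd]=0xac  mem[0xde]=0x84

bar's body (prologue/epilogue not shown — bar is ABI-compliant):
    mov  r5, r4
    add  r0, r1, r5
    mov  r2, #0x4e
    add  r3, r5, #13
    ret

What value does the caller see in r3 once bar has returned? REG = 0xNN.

REG = 0x05

prologue: push r0 → mem[0xde]=0xc5, sp=0xde
prologue: push r3 → mem[0xdd]=0x05, sp=0xdd
prologue: push r5 → mem[0xdc]=0xc7, sp=0xdc
body[0] mov  r5, r4 → r5=0x0c
body[1] add  r0, r1, r5 → r0=0x79
body[2] mov  r2, #0x4e → r2=0x4e
body[3] add  r3, r5, #13 → r3=0x19
epilogue: pop r5=0xc7, sp=0xdd
epilogue: pop r3=0x05, sp=0xde
epilogue: pop r0=0xc5, sp=0xdf
r3 is callee-saved → restored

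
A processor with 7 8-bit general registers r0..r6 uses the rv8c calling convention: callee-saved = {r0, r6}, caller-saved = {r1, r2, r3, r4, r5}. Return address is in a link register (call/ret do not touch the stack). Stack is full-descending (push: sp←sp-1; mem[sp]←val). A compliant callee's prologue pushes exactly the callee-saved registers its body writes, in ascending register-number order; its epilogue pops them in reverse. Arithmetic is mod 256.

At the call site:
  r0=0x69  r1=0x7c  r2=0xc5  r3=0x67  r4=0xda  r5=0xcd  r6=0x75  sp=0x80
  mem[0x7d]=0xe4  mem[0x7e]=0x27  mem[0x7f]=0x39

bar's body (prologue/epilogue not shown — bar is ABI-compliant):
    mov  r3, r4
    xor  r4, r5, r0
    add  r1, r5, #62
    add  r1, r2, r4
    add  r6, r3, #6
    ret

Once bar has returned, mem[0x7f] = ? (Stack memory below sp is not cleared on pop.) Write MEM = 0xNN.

MEM = 0x75

prologue: push r6 -> mem[0x7f]=0x75, sp=0x7f
body[0] mov  r3, r4 -> r3=0xda
body[1] xor  r4, r5, r0 -> r4=0xa4
body[2] add  r1, r5, #62 -> r1=0x0b
body[3] add  r1, r2, r4 -> r1=0x69
body[4] add  r6, r3, #6 -> r6=0xe0
epilogue: pop r6=0x75, sp=0x80
prologue pushed ['r6'] at ['0x7f']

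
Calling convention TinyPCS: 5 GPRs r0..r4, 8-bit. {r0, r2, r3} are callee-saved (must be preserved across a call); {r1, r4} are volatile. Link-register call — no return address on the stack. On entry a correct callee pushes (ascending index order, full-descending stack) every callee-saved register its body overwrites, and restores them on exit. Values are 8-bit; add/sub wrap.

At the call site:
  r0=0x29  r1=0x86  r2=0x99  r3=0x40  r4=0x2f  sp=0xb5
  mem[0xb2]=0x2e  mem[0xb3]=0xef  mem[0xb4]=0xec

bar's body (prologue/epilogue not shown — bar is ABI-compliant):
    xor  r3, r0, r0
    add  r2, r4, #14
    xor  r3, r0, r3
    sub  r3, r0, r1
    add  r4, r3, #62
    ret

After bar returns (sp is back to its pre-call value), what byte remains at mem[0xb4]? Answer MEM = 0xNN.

prologue: push r2 → mem[0xb4]=0x99, sp=0xb4
prologue: push r3 → mem[0xb3]=0x40, sp=0xb3
body[0] xor  r3, r0, r0 → r3=0x00
body[1] add  r2, r4, #14 → r2=0x3d
body[2] xor  r3, r0, r3 → r3=0x29
body[3] sub  r3, r0, r1 → r3=0xa3
body[4] add  r4, r3, #62 → r4=0xe1
epilogue: pop r3=0x40, sp=0xb4
epilogue: pop r2=0x99, sp=0xb5
prologue pushed ['r2', 'r3'] at ['0xb4', '0xb3']

MEM = 0x99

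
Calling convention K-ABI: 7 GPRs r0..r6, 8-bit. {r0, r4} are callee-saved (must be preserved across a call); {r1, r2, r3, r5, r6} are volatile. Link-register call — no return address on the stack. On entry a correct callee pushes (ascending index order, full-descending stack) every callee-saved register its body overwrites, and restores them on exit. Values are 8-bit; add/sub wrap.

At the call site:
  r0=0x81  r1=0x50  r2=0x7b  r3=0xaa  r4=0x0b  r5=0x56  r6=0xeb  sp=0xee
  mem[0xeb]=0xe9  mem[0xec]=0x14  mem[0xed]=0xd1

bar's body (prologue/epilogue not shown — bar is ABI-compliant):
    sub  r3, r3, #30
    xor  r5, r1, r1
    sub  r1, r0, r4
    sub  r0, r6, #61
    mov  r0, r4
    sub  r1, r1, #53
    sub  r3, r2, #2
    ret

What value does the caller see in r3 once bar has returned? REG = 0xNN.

REG = 0x79

prologue: push r0 -> mem[0xed]=0x81, sp=0xed
body[0] sub  r3, r3, #30 -> r3=0x8c
body[1] xor  r5, r1, r1 -> r5=0x00
body[2] sub  r1, r0, r4 -> r1=0x76
body[3] sub  r0, r6, #61 -> r0=0xae
body[4] mov  r0, r4 -> r0=0x0b
body[5] sub  r1, r1, #53 -> r1=0x41
body[6] sub  r3, r2, #2 -> r3=0x79
epilogue: pop r0=0x81, sp=0xee
r3 is caller-saved -> body value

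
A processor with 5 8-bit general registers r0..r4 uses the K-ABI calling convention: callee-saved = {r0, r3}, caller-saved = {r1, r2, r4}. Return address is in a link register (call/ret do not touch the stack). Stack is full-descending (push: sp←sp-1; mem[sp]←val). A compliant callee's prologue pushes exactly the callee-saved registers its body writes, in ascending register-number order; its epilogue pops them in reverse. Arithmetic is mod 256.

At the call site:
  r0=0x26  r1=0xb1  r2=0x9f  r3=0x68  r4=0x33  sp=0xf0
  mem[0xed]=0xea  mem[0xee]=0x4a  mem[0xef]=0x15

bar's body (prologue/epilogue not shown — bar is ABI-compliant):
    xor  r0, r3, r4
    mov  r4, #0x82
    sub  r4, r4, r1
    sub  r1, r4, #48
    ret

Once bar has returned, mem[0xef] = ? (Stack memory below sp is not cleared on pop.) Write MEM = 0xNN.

prologue: push r0 → mem[0xef]=0x26, sp=0xef
body[0] xor  r0, r3, r4 → r0=0x5b
body[1] mov  r4, #0x82 → r4=0x82
body[2] sub  r4, r4, r1 → r4=0xd1
body[3] sub  r1, r4, #48 → r1=0xa1
epilogue: pop r0=0x26, sp=0xf0
prologue pushed ['r0'] at ['0xef']

MEM = 0x26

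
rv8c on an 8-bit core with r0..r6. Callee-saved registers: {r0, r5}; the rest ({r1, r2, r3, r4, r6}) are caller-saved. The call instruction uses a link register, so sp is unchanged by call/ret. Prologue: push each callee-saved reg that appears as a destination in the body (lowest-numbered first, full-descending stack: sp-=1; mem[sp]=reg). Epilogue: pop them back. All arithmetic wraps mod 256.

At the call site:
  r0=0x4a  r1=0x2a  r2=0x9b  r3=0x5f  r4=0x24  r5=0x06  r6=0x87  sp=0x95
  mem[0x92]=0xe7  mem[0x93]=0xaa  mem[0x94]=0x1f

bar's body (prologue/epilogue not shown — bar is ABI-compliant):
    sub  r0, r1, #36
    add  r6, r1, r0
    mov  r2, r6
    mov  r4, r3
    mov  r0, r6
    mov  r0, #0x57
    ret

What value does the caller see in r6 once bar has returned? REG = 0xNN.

prologue: push r0 -> mem[0x94]=0x4a, sp=0x94
body[0] sub  r0, r1, #36 -> r0=0x06
body[1] add  r6, r1, r0 -> r6=0x30
body[2] mov  r2, r6 -> r2=0x30
body[3] mov  r4, r3 -> r4=0x5f
body[4] mov  r0, r6 -> r0=0x30
body[5] mov  r0, #0x57 -> r0=0x57
epilogue: pop r0=0x4a, sp=0x95
r6 is caller-saved -> body value

REG = 0x30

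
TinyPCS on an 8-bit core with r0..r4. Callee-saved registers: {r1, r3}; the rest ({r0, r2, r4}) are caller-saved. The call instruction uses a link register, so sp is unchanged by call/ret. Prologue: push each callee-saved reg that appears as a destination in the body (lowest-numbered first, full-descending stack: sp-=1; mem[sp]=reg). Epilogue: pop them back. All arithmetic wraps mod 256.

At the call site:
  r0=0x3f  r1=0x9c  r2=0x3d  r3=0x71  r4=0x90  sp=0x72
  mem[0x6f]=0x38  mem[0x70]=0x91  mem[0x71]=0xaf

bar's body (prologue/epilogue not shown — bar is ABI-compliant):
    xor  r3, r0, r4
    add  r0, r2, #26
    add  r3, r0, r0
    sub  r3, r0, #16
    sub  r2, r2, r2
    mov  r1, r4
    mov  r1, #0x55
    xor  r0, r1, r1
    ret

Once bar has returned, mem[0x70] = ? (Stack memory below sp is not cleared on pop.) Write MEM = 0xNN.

prologue: push r1 → mem[0x71]=0x9c, sp=0x71
prologue: push r3 → mem[0x70]=0x71, sp=0x70
body[0] xor  r3, r0, r4 → r3=0xaf
body[1] add  r0, r2, #26 → r0=0x57
body[2] add  r3, r0, r0 → r3=0xae
body[3] sub  r3, r0, #16 → r3=0x47
body[4] sub  r2, r2, r2 → r2=0x00
body[5] mov  r1, r4 → r1=0x90
body[6] mov  r1, #0x55 → r1=0x55
body[7] xor  r0, r1, r1 → r0=0x00
epilogue: pop r3=0x71, sp=0x71
epilogue: pop r1=0x9c, sp=0x72
prologue pushed ['r1', 'r3'] at ['0x71', '0x70']

MEM = 0x71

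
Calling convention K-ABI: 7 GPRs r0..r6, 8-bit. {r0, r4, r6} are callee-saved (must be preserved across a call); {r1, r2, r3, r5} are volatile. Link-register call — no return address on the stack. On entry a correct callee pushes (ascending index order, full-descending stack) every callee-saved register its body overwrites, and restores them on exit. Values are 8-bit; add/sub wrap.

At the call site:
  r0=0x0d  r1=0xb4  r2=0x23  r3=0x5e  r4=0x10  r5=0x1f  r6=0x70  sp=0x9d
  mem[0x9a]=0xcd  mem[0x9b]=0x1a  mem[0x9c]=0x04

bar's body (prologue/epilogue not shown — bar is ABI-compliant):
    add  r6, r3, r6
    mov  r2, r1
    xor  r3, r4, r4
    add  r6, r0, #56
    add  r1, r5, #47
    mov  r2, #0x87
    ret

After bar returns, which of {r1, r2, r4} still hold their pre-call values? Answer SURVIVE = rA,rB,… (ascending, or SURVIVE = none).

SURVIVE = r4

prologue: push r6 -> mem[0x9c]=0x70, sp=0x9c
body[0] add  r6, r3, r6 -> r6=0xce
body[1] mov  r2, r1 -> r2=0xb4
body[2] xor  r3, r4, r4 -> r3=0x00
body[3] add  r6, r0, #56 -> r6=0x45
body[4] add  r1, r5, #47 -> r1=0x4e
body[5] mov  r2, #0x87 -> r2=0x87
epilogue: pop r6=0x70, sp=0x9d
r1: caller-saved, written=True
r2: caller-saved, written=True
r4: callee-saved, written=False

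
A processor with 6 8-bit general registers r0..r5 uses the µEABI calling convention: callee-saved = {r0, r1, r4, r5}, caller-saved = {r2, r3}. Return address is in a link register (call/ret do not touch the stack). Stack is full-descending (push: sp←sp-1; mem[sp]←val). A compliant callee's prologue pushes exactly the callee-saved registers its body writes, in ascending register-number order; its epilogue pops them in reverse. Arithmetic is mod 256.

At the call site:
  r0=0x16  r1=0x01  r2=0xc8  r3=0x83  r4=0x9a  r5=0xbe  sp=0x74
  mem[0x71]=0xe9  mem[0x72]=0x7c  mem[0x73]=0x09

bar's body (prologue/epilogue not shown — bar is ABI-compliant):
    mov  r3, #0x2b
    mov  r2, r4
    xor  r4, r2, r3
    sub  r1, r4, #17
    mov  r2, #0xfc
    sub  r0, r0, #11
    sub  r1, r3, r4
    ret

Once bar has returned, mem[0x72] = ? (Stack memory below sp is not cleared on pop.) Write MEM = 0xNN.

prologue: push r0 -> mem[0x73]=0x16, sp=0x73
prologue: push r1 -> mem[0x72]=0x01, sp=0x72
prologue: push r4 -> mem[0x71]=0x9a, sp=0x71
body[0] mov  r3, #0x2b -> r3=0x2b
body[1] mov  r2, r4 -> r2=0x9a
body[2] xor  r4, r2, r3 -> r4=0xb1
body[3] sub  r1, r4, #17 -> r1=0xa0
body[4] mov  r2, #0xfc -> r2=0xfc
body[5] sub  r0, r0, #11 -> r0=0x0b
body[6] sub  r1, r3, r4 -> r1=0x7a
epilogue: pop r4=0x9a, sp=0x72
epilogue: pop r1=0x01, sp=0x73
epilogue: pop r0=0x16, sp=0x74
prologue pushed ['r0', 'r1', 'r4'] at ['0x73', '0x72', '0x71']

MEM = 0x01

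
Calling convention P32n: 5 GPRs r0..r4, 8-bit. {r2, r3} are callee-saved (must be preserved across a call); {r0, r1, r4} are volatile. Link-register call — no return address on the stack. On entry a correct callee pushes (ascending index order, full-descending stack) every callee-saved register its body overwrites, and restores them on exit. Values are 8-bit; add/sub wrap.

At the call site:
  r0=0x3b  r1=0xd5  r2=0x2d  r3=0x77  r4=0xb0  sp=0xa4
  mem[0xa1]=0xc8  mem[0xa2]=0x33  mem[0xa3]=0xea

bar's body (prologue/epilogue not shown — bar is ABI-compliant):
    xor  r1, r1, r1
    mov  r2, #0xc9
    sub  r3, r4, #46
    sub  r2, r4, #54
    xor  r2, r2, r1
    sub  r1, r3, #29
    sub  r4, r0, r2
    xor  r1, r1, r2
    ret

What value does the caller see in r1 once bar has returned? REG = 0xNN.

REG = 0x1f

prologue: push r2 → mem[0xa3]=0x2d, sp=0xa3
prologue: push r3 → mem[0xa2]=0x77, sp=0xa2
body[0] xor  r1, r1, r1 → r1=0x00
body[1] mov  r2, #0xc9 → r2=0xc9
body[2] sub  r3, r4, #46 → r3=0x82
body[3] sub  r2, r4, #54 → r2=0x7a
body[4] xor  r2, r2, r1 → r2=0x7a
body[5] sub  r1, r3, #29 → r1=0x65
body[6] sub  r4, r0, r2 → r4=0xc1
body[7] xor  r1, r1, r2 → r1=0x1f
epilogue: pop r3=0x77, sp=0xa3
epilogue: pop r2=0x2d, sp=0xa4
r1 is caller-saved → body value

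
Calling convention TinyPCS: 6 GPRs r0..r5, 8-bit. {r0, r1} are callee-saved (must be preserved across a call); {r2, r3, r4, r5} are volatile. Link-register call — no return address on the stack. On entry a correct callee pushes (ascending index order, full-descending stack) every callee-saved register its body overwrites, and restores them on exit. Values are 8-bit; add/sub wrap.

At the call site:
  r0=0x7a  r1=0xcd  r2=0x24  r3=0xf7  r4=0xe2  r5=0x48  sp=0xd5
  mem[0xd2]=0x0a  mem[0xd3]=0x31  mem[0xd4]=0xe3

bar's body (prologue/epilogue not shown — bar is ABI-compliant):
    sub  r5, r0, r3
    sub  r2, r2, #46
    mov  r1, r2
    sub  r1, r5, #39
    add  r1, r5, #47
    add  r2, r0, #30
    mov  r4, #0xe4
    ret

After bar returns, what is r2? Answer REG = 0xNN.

REG = 0x98

prologue: push r1 → mem[0xd4]=0xcd, sp=0xd4
body[0] sub  r5, r0, r3 → r5=0x83
body[1] sub  r2, r2, #46 → r2=0xf6
body[2] mov  r1, r2 → r1=0xf6
body[3] sub  r1, r5, #39 → r1=0x5c
body[4] add  r1, r5, #47 → r1=0xb2
body[5] add  r2, r0, #30 → r2=0x98
body[6] mov  r4, #0xe4 → r4=0xe4
epilogue: pop r1=0xcd, sp=0xd5
r2 is caller-saved → body value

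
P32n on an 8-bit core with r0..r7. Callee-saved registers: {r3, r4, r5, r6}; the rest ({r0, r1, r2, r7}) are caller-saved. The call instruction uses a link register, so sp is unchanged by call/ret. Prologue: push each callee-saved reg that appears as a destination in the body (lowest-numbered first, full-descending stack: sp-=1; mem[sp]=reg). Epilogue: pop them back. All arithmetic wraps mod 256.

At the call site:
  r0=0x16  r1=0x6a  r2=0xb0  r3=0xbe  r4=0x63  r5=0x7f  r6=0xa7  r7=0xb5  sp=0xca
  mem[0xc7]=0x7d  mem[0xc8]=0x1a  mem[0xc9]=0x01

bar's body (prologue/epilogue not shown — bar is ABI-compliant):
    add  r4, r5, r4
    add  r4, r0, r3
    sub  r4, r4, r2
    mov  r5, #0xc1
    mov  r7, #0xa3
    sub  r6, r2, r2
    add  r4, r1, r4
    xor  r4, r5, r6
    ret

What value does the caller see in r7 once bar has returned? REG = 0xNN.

prologue: push r4 → mem[0xc9]=0x63, sp=0xc9
prologue: push r5 → mem[0xc8]=0x7f, sp=0xc8
prologue: push r6 → mem[0xc7]=0xa7, sp=0xc7
body[0] add  r4, r5, r4 → r4=0xe2
body[1] add  r4, r0, r3 → r4=0xd4
body[2] sub  r4, r4, r2 → r4=0x24
body[3] mov  r5, #0xc1 → r5=0xc1
body[4] mov  r7, #0xa3 → r7=0xa3
body[5] sub  r6, r2, r2 → r6=0x00
body[6] add  r4, r1, r4 → r4=0x8e
body[7] xor  r4, r5, r6 → r4=0xc1
epilogue: pop r6=0xa7, sp=0xc8
epilogue: pop r5=0x7f, sp=0xc9
epilogue: pop r4=0x63, sp=0xca
r7 is caller-saved → body value

REG = 0xa3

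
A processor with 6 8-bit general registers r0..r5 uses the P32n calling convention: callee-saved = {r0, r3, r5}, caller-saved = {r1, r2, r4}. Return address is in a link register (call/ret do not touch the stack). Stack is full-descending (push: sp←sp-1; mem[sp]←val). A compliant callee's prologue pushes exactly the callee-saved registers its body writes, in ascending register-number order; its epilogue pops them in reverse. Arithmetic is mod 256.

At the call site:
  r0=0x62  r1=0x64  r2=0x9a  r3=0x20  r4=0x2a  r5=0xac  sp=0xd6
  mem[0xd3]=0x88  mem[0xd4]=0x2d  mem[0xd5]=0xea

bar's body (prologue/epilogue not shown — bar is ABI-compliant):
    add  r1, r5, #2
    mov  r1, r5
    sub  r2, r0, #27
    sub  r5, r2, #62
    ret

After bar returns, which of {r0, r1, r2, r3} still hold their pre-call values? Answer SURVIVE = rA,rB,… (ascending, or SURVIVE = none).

prologue: push r5 → mem[0xd5]=0xac, sp=0xd5
body[0] add  r1, r5, #2 → r1=0xae
body[1] mov  r1, r5 → r1=0xac
body[2] sub  r2, r0, #27 → r2=0x47
body[3] sub  r5, r2, #62 → r5=0x09
epilogue: pop r5=0xac, sp=0xd6
r0: callee-saved, written=False
r1: caller-saved, written=True
r2: caller-saved, written=True
r3: callee-saved, written=False

SURVIVE = r0,r3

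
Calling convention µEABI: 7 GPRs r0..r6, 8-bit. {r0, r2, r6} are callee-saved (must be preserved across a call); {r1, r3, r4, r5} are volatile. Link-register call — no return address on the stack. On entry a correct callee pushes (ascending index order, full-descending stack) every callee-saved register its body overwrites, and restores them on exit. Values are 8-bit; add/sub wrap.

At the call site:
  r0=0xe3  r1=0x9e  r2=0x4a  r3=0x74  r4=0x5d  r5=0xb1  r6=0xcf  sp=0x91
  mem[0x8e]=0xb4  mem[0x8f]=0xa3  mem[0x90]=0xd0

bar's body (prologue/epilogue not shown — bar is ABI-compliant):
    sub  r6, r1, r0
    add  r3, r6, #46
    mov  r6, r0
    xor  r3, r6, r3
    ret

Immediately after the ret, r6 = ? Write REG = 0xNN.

REG = 0xcf

prologue: push r6 -> mem[0x90]=0xcf, sp=0x90
body[0] sub  r6, r1, r0 -> r6=0xbb
body[1] add  r3, r6, #46 -> r3=0xe9
body[2] mov  r6, r0 -> r6=0xe3
body[3] xor  r3, r6, r3 -> r3=0x0a
epilogue: pop r6=0xcf, sp=0x91
r6 is callee-saved -> restored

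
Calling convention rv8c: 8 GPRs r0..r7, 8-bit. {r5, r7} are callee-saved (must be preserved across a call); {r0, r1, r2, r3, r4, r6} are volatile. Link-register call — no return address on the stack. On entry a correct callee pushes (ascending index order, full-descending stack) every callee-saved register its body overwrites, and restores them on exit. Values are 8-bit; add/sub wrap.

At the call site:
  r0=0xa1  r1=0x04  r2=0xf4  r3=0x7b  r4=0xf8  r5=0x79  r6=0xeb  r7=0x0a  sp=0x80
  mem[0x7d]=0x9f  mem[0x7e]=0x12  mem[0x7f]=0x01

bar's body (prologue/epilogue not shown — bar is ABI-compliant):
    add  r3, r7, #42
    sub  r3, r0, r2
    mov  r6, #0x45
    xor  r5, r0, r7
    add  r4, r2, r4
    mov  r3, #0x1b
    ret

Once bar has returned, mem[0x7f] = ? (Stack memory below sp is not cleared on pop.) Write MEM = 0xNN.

prologue: push r5 → mem[0x7f]=0x79, sp=0x7f
body[0] add  r3, r7, #42 → r3=0x34
body[1] sub  r3, r0, r2 → r3=0xad
body[2] mov  r6, #0x45 → r6=0x45
body[3] xor  r5, r0, r7 → r5=0xab
body[4] add  r4, r2, r4 → r4=0xec
body[5] mov  r3, #0x1b → r3=0x1b
epilogue: pop r5=0x79, sp=0x80
prologue pushed ['r5'] at ['0x7f']

MEM = 0x79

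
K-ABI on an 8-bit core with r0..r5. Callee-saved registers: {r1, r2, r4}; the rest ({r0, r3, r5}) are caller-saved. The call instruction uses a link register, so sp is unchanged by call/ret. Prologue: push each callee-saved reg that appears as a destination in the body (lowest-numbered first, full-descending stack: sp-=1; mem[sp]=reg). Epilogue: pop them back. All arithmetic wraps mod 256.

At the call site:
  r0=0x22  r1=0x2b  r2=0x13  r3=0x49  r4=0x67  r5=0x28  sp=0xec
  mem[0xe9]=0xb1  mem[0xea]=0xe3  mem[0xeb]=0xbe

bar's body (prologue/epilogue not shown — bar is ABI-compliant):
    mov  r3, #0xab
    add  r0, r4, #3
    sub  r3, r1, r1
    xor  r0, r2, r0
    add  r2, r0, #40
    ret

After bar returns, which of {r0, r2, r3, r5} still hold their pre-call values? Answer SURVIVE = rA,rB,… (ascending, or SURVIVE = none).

prologue: push r2 -> mem[0xeb]=0x13, sp=0xeb
body[0] mov  r3, #0xab -> r3=0xab
body[1] add  r0, r4, #3 -> r0=0x6a
body[2] sub  r3, r1, r1 -> r3=0x00
body[3] xor  r0, r2, r0 -> r0=0x79
body[4] add  r2, r0, #40 -> r2=0xa1
epilogue: pop r2=0x13, sp=0xec
r0: caller-saved, written=True
r2: callee-saved, written=True
r3: caller-saved, written=True
r5: caller-saved, written=False

SURVIVE = r2,r5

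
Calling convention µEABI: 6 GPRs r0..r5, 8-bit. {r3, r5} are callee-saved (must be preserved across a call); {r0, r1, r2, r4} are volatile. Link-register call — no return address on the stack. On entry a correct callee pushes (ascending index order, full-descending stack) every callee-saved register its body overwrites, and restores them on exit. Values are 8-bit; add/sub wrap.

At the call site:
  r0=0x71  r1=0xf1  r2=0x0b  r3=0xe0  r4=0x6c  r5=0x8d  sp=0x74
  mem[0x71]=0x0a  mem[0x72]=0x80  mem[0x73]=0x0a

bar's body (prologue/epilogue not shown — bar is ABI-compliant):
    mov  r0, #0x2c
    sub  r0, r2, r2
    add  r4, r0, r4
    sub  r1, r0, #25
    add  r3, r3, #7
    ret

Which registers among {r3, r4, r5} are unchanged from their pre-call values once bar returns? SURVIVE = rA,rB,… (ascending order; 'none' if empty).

SURVIVE = r3,r4,r5

prologue: push r3 → mem[0x73]=0xe0, sp=0x73
body[0] mov  r0, #0x2c → r0=0x2c
body[1] sub  r0, r2, r2 → r0=0x00
body[2] add  r4, r0, r4 → r4=0x6c
body[3] sub  r1, r0, #25 → r1=0xe7
body[4] add  r3, r3, #7 → r3=0xe7
epilogue: pop r3=0xe0, sp=0x74
r3: callee-saved, written=True
r4: caller-saved, written=True
r5: callee-saved, written=False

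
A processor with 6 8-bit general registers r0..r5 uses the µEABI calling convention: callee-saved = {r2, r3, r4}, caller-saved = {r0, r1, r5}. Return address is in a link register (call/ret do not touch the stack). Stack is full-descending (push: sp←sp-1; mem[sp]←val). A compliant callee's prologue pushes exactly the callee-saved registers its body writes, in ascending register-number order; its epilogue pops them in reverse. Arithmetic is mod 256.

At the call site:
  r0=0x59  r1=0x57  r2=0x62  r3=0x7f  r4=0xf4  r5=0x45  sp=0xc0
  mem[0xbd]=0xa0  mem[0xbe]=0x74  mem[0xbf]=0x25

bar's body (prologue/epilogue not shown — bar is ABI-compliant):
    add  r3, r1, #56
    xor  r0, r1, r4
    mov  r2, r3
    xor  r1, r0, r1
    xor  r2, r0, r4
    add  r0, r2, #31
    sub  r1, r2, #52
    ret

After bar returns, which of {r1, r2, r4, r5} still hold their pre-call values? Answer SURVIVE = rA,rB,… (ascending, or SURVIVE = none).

SURVIVE = r2,r4,r5

prologue: push r2 -> mem[0xbf]=0x62, sp=0xbf
prologue: push r3 -> mem[0xbe]=0x7f, sp=0xbe
body[0] add  r3, r1, #56 -> r3=0x8f
body[1] xor  r0, r1, r4 -> r0=0xa3
body[2] mov  r2, r3 -> r2=0x8f
body[3] xor  r1, r0, r1 -> r1=0xf4
body[4] xor  r2, r0, r4 -> r2=0x57
body[5] add  r0, r2, #31 -> r0=0x76
body[6] sub  r1, r2, #52 -> r1=0x23
epilogue: pop r3=0x7f, sp=0xbf
epilogue: pop r2=0x62, sp=0xc0
r1: caller-saved, written=True
r2: callee-saved, written=True
r4: callee-saved, written=False
r5: caller-saved, written=False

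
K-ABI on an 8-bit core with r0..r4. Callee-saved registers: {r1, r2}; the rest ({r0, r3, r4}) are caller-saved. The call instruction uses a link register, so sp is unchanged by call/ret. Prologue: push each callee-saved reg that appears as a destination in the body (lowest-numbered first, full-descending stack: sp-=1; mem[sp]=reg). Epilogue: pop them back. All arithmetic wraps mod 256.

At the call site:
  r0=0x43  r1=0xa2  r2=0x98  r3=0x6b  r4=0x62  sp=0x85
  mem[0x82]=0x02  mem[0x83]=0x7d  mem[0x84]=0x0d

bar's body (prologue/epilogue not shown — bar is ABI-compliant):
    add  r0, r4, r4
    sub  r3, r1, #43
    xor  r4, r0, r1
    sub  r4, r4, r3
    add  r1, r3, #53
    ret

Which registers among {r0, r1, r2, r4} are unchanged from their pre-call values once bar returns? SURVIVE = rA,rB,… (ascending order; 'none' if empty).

prologue: push r1 -> mem[0x84]=0xa2, sp=0x84
body[0] add  r0, r4, r4 -> r0=0xc4
body[1] sub  r3, r1, #43 -> r3=0x77
body[2] xor  r4, r0, r1 -> r4=0x66
body[3] sub  r4, r4, r3 -> r4=0xef
body[4] add  r1, r3, #53 -> r1=0xac
epilogue: pop r1=0xa2, sp=0x85
r0: caller-saved, written=True
r1: callee-saved, written=True
r2: callee-saved, written=False
r4: caller-saved, written=True

SURVIVE = r1,r2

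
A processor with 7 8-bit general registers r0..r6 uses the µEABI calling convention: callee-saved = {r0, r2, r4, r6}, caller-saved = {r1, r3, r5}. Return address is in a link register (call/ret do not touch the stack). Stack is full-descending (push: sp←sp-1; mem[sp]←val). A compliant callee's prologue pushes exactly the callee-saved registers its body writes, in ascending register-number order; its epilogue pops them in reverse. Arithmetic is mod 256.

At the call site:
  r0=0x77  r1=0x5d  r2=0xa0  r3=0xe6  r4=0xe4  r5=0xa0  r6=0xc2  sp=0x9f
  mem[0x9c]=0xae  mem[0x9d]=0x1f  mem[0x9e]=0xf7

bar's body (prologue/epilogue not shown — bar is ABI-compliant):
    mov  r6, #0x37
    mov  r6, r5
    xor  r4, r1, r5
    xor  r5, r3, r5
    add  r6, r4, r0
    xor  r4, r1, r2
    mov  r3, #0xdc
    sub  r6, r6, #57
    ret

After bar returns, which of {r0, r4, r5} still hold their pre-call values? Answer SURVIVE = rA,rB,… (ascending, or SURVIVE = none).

prologue: push r4 → mem[0x9e]=0xe4, sp=0x9e
prologue: push r6 → mem[0x9d]=0xc2, sp=0x9d
body[0] mov  r6, #0x37 → r6=0x37
body[1] mov  r6, r5 → r6=0xa0
body[2] xor  r4, r1, r5 → r4=0xfd
body[3] xor  r5, r3, r5 → r5=0x46
body[4] add  r6, r4, r0 → r6=0x74
body[5] xor  r4, r1, r2 → r4=0xfd
body[6] mov  r3, #0xdc → r3=0xdc
body[7] sub  r6, r6, #57 → r6=0x3b
epilogue: pop r6=0xc2, sp=0x9e
epilogue: pop r4=0xe4, sp=0x9f
r0: callee-saved, written=False
r4: callee-saved, written=True
r5: caller-saved, written=True

SURVIVE = r0,r4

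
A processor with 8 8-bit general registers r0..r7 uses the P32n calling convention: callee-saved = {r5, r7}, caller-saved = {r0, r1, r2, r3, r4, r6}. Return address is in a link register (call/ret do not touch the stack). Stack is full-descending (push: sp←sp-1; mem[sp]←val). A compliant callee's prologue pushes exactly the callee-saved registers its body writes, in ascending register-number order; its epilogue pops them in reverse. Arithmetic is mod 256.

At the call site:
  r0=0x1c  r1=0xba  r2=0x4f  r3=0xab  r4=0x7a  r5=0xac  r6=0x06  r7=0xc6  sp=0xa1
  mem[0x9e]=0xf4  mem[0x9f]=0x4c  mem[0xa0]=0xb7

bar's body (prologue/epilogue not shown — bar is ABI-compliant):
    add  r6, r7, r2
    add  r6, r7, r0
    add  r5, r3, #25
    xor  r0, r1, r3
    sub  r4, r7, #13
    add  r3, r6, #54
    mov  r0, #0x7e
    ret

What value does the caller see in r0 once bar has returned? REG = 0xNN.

REG = 0x7e

prologue: push r5 → mem[0xa0]=0xac, sp=0xa0
body[0] add  r6, r7, r2 → r6=0x15
body[1] add  r6, r7, r0 → r6=0xe2
body[2] add  r5, r3, #25 → r5=0xc4
body[3] xor  r0, r1, r3 → r0=0x11
body[4] sub  r4, r7, #13 → r4=0xb9
body[5] add  r3, r6, #54 → r3=0x18
body[6] mov  r0, #0x7e → r0=0x7e
epilogue: pop r5=0xac, sp=0xa1
r0 is caller-saved → body value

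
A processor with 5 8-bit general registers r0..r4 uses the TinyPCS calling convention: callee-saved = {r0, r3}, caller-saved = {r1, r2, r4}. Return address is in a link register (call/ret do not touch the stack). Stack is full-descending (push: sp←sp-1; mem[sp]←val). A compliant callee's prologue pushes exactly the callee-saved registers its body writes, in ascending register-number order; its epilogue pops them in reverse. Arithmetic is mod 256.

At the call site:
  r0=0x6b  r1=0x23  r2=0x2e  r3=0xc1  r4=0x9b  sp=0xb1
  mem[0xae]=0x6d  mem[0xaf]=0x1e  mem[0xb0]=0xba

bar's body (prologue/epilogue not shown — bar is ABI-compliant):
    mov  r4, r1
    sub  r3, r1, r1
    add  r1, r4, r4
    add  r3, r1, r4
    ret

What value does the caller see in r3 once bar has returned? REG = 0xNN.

prologue: push r3 -> mem[0xb0]=0xc1, sp=0xb0
body[0] mov  r4, r1 -> r4=0x23
body[1] sub  r3, r1, r1 -> r3=0x00
body[2] add  r1, r4, r4 -> r1=0x46
body[3] add  r3, r1, r4 -> r3=0x69
epilogue: pop r3=0xc1, sp=0xb1
r3 is callee-saved -> restored

REG = 0xc1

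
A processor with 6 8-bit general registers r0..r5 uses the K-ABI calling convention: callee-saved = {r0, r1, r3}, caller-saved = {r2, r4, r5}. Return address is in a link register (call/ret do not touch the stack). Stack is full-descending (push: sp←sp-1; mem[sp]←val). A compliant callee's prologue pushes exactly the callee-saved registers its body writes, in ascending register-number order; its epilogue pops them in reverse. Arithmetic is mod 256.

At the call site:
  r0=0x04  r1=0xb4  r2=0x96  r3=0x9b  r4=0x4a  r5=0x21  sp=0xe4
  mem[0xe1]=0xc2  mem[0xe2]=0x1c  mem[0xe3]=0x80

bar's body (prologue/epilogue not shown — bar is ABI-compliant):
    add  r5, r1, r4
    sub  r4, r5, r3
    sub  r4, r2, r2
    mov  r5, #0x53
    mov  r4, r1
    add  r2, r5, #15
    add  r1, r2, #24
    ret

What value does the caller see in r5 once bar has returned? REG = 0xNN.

prologue: push r1 → mem[0xe3]=0xb4, sp=0xe3
body[0] add  r5, r1, r4 → r5=0xfe
body[1] sub  r4, r5, r3 → r4=0x63
body[2] sub  r4, r2, r2 → r4=0x00
body[3] mov  r5, #0x53 → r5=0x53
body[4] mov  r4, r1 → r4=0xb4
body[5] add  r2, r5, #15 → r2=0x62
body[6] add  r1, r2, #24 → r1=0x7a
epilogue: pop r1=0xb4, sp=0xe4
r5 is caller-saved → body value

REG = 0x53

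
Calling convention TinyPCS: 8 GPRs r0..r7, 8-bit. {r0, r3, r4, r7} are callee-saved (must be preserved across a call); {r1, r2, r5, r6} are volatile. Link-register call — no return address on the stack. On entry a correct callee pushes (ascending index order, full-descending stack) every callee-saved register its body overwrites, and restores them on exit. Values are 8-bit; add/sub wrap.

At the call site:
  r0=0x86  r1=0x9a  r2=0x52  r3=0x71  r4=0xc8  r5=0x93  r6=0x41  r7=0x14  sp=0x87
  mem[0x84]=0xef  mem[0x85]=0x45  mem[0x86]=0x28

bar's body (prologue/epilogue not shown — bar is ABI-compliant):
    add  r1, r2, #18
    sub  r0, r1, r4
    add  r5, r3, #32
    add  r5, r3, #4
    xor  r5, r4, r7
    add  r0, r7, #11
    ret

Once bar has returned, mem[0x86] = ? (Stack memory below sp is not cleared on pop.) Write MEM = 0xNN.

MEM = 0x86

prologue: push r0 → mem[0x86]=0x86, sp=0x86
body[0] add  r1, r2, #18 → r1=0x64
body[1] sub  r0, r1, r4 → r0=0x9c
body[2] add  r5, r3, #32 → r5=0x91
body[3] add  r5, r3, #4 → r5=0x75
body[4] xor  r5, r4, r7 → r5=0xdc
body[5] add  r0, r7, #11 → r0=0x1f
epilogue: pop r0=0x86, sp=0x87
prologue pushed ['r0'] at ['0x86']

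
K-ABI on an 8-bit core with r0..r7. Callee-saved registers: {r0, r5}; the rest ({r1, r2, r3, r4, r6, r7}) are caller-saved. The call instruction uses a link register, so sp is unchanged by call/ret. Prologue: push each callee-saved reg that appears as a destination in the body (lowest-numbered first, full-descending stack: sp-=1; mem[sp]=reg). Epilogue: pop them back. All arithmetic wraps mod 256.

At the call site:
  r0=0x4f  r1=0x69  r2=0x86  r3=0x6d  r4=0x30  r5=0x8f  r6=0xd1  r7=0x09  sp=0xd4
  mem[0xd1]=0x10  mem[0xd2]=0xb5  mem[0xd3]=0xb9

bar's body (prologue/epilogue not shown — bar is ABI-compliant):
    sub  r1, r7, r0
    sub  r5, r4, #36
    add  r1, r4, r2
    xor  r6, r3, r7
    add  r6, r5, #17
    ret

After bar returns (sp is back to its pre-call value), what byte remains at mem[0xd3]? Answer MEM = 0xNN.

prologue: push r5 -> mem[0xd3]=0x8f, sp=0xd3
body[0] sub  r1, r7, r0 -> r1=0xba
body[1] sub  r5, r4, #36 -> r5=0x0c
body[2] add  r1, r4, r2 -> r1=0xb6
body[3] xor  r6, r3, r7 -> r6=0x64
body[4] add  r6, r5, #17 -> r6=0x1d
epilogue: pop r5=0x8f, sp=0xd4
prologue pushed ['r5'] at ['0xd3']

MEM = 0x8f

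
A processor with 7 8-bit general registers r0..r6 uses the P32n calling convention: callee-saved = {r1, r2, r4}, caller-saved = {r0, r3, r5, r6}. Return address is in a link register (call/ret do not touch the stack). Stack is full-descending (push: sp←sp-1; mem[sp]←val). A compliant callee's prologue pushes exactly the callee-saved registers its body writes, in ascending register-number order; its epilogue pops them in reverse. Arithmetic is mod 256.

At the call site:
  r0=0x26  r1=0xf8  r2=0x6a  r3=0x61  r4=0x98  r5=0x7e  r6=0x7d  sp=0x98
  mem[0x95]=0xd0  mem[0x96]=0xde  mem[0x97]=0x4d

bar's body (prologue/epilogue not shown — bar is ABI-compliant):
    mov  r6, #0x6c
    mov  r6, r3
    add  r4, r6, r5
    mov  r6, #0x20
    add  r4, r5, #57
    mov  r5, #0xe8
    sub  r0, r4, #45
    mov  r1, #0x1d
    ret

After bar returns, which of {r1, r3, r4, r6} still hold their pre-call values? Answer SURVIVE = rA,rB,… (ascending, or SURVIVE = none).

SURVIVE = r1,r3,r4

prologue: push r1 -> mem[0x97]=0xf8, sp=0x97
prologue: push r4 -> mem[0x96]=0x98, sp=0x96
body[0] mov  r6, #0x6c -> r6=0x6c
body[1] mov  r6, r3 -> r6=0x61
body[2] add  r4, r6, r5 -> r4=0xdf
body[3] mov  r6, #0x20 -> r6=0x20
body[4] add  r4, r5, #57 -> r4=0xb7
body[5] mov  r5, #0xe8 -> r5=0xe8
body[6] sub  r0, r4, #45 -> r0=0x8a
body[7] mov  r1, #0x1d -> r1=0x1d
epilogue: pop r4=0x98, sp=0x97
epilogue: pop r1=0xf8, sp=0x98
r1: callee-saved, written=True
r3: caller-saved, written=False
r4: callee-saved, written=True
r6: caller-saved, written=True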